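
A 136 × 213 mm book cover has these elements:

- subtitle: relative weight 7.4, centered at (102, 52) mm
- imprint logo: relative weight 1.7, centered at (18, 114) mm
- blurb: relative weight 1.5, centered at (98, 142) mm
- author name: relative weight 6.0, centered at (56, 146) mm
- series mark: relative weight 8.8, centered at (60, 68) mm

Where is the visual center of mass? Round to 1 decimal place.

Σw = 7.4 + 1.7 + 1.5 + 6.0 + 8.8 = 25.4.
x-moment: 7.4·102 + 1.7·18 + 1.5·98 + 6.0·56 + 8.8·60 = 1796.4; centroid 1796.4/25.4 ≈ 70.72.
y-moment: 7.4·52 + 1.7·114 + 1.5·142 + 6.0·146 + 8.8·68 = 2266.0; centroid 2266.0/25.4 ≈ 89.21.

(70.7, 89.2)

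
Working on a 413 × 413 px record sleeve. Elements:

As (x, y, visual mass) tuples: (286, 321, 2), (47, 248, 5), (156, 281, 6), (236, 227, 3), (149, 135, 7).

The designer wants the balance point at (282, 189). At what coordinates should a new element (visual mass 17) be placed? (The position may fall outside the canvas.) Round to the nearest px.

(458, 139)

New total weight: (2 + 5 + 6 + 3 + 7) + 17 = 40.
Along x: (3494 + 17·x) / 40 = 282 (existing moment 2·286 + 5·47 + 6·156 + 3·236 + 7·149 = 3494) ⇒ x = (11280 − 3494) / 17 ≈ 458.00.
Along y: (5194 + 17·y) / 40 = 189 (existing moment 2·321 + 5·248 + 6·281 + 3·227 + 7·135 = 5194) ⇒ y = (7560 − 5194) / 17 ≈ 139.18.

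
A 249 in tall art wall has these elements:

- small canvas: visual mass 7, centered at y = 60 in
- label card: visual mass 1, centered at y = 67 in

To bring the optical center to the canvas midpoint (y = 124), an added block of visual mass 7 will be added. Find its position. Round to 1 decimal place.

New total weight: (7 + 1) + 7 = 15.
y: need Σw·y = 15·124 = 1860. Existing = 7·60 + 1·67 = 487. Remainder 1373 / 7 ≈ 196.14.

y ≈ 196.1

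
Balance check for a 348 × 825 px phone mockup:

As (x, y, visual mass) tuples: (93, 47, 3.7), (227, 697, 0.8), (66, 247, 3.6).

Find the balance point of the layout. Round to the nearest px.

(94, 200)

Weights sum to 3.7 + 0.8 + 3.6 = 8.1.
Σw·x = 3.7·93 + 0.8·227 + 3.6·66 = 763.3, so x̄ = 763.3/8.1 ≈ 94.23.
Σw·y = 3.7·47 + 0.8·697 + 3.6·247 = 1620.7, so ȳ = 1620.7/8.1 ≈ 200.09.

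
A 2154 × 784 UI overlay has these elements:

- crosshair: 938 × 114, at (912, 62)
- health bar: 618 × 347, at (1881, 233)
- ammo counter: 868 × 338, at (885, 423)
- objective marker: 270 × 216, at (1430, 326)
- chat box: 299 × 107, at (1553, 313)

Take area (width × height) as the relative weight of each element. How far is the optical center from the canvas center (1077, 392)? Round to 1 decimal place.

Taking area as weight: crosshair 938·114 = 106932, health bar 618·347 = 214446, ammo counter 868·338 = 293384, objective marker 270·216 = 58320, chat box 299·107 = 31993. Sum 705075.
x-moment: 106932·912 + 214446·1881 + 293384·885 + 58320·1430 + 31993·1553 = 893622479; centroid 893622479/705075 ≈ 1267.41.
y-moment: 106932·62 + 214446·233 + 293384·423 + 58320·326 + 31993·313 = 209723263; centroid 209723263/705075 ≈ 297.45.
From (1077, 392): dx = 190.41, dy = -94.55, so the distance is √(dx²+dy²) ≈ 212.60.

≈ 212.6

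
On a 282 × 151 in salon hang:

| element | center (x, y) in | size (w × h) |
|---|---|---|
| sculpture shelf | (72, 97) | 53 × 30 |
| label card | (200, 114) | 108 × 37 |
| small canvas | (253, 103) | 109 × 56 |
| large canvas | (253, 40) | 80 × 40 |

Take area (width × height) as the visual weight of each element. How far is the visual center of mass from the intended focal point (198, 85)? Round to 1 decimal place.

≈ 22.5 in

Areas → weights: sculpture shelf 53·30 = 1590, label card 108·37 = 3996, small canvas 109·56 = 6104, large canvas 80·40 = 3200; Σw = 14890.
Σw·x = 1590·72 + 3996·200 + 6104·253 + 3200·253 = 3267592, so x̄ = 3267592/14890 ≈ 219.45.
Σw·y = 1590·97 + 3996·114 + 6104·103 + 3200·40 = 1366486, so ȳ = 1366486/14890 ≈ 91.77.
Offset from (198, 85): Δx ≈ 21.45, Δy ≈ 6.77; distance = √(Δx² + Δy²) ≈ 22.49.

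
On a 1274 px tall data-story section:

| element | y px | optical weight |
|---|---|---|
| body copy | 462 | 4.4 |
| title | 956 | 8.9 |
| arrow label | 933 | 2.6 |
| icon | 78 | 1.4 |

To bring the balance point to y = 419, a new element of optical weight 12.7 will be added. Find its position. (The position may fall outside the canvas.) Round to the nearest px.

After adding the new element, total weight = 4.4 + 8.9 + 2.6 + 1.4 + 12.7 = 30.0.
y: need Σw·y = 30.0·419 = 12570.0. Existing = 4.4·462 + 8.9·956 + 2.6·933 + 1.4·78 = 13076.2. Remainder -506.2 / 12.7 ≈ -39.86.

y ≈ -40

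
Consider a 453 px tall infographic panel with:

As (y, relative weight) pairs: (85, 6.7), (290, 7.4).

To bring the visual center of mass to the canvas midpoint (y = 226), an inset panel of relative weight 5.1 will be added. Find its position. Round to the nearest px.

y ≈ 318

New total weight: (6.7 + 7.4) + 5.1 = 19.2.
y: target moment 19.2×226 = 4339.2; current 6.7·85 + 7.4·290 = 2715.5; the inset panel supplies 1623.7, so y = 1623.7/5.1 ≈ 318.37.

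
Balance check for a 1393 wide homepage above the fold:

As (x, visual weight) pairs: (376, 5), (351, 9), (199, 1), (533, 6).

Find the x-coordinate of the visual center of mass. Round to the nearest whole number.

x ≈ 402

Σw = 5 + 9 + 1 + 6 = 21.
x-moment: 5·376 + 9·351 + 1·199 + 6·533 = 8436; centroid 8436/21 ≈ 401.71.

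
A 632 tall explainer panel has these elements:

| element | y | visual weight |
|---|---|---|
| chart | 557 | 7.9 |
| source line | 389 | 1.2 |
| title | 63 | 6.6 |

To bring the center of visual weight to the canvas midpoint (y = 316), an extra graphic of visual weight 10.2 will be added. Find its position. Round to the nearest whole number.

After adding the extra graphic, total weight = 7.9 + 1.2 + 6.6 + 10.2 = 25.9.
y: target moment 25.9×316 = 8184.4; current 7.9·557 + 1.2·389 + 6.6·63 = 5282.9; the extra graphic supplies 2901.5, so y = 2901.5/10.2 ≈ 284.46.

y ≈ 284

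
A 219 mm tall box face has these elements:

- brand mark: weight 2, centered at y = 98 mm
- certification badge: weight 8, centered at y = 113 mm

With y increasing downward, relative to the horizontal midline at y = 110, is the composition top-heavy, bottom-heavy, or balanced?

balanced

Weights sum to 2 + 8 = 10.
Σw·y = 2·98 + 8·113 = 1100, so ȳ = 1100/10 ≈ 110.00.
That equals the midline 110 — balanced.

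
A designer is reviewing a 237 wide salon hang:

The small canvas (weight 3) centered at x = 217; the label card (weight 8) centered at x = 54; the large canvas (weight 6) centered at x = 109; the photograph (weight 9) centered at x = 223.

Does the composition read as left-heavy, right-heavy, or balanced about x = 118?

right-heavy

Σw = 3 + 8 + 6 + 9 = 26.
Σw·x = 3·217 + 8·54 + 6·109 + 9·223 = 3744, so x̄ = 3744/26 ≈ 144.00.
144.0 lies right of the midline 118, so the layout is right-heavy.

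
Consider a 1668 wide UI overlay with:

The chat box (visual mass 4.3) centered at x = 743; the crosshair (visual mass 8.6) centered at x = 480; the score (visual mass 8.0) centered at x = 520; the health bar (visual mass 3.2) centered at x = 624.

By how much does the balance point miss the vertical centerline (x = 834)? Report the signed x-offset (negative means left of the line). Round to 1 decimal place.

Weights sum to 4.3 + 8.6 + 8.0 + 3.2 = 24.1.
x: (4.3·743 + 8.6·480 + 8.0·520 + 3.2·624) / 24.1 = 13479.7 / 24.1 ≈ 559.32
Offset from x = 834: 559.32 − 834 ≈ -274.68.

≈ -274.7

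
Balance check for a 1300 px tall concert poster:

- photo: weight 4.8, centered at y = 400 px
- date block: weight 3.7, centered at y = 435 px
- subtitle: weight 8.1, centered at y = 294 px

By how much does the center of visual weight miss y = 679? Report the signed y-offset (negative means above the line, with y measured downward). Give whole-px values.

≈ -323 px

Total weight = 4.8 + 3.7 + 8.1 = 16.6.
Σw·y = 4.8·400 + 3.7·435 + 8.1·294 = 5910.9, so ȳ = 5910.9/16.6 ≈ 356.08.
Difference: 356.08 − 679 ≈ -322.92.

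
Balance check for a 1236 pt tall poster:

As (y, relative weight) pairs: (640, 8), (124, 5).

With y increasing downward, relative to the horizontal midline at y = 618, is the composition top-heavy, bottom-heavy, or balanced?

top-heavy

Σw = 8 + 5 = 13.
Σw·y = 8·640 + 5·124 = 5740, so ȳ = 5740/13 ≈ 441.54.
Since 441.5 is above (smaller y than) 618, the composition reads top-heavy.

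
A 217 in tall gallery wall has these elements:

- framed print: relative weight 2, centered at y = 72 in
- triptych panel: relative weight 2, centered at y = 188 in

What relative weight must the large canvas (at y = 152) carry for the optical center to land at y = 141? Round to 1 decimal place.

w ≈ 4.0

Existing Σw = 4 (2 + 2); existing moment 2·72 + 2·188 = 520.
Balance at y = 141 requires (520 + w·152) / (4 + w) = 141.
Rearranging, w·(152 − 141) = 141·4 − 520 = 44, so w ≈ 44/11 = 4.00.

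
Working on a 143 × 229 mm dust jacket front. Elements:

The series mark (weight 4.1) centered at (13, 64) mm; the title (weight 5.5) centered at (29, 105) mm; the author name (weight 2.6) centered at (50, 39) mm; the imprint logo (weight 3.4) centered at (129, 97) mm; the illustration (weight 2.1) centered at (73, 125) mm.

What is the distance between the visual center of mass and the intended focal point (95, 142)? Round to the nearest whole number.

≈ 70 mm

Total weight = 4.1 + 5.5 + 2.6 + 3.4 + 2.1 = 17.7.
Σw·x = 4.1·13 + 5.5·29 + 2.6·50 + 3.4·129 + 2.1·73 = 934.7, so x̄ = 934.7/17.7 ≈ 52.81.
Σw·y = 4.1·64 + 5.5·105 + 2.6·39 + 3.4·97 + 2.1·125 = 1533.6, so ȳ = 1533.6/17.7 ≈ 86.64.
Offset from (95, 142): Δx ≈ -42.19, Δy ≈ -55.36; distance = √(Δx² + Δy²) ≈ 69.60.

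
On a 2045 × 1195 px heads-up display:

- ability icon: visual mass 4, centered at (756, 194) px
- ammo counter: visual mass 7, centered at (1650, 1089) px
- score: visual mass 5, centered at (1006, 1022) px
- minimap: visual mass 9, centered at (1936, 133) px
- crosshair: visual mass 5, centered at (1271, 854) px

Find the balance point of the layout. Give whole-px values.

(1446, 633)

Σw = 4 + 7 + 5 + 9 + 5 = 30.
x: (4·756 + 7·1650 + 5·1006 + 9·1936 + 5·1271) / 30 = 43383 / 30 ≈ 1446.10
y: (4·194 + 7·1089 + 5·1022 + 9·133 + 5·854) / 30 = 18976 / 30 ≈ 632.53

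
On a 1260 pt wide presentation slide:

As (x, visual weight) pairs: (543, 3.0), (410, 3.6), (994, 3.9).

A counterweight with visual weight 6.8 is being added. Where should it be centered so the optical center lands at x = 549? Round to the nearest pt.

With the counterweight, Σw becomes 3.0 + 3.6 + 3.9 + 6.8 = 17.3.
x: target moment 17.3×549 = 9497.7; current 3.0·543 + 3.6·410 + 3.9·994 = 6981.6; the counterweight supplies 2516.1, so x = 2516.1/6.8 ≈ 370.01.

x ≈ 370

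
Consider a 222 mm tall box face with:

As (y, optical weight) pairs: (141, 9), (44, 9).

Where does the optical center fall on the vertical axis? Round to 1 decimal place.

Total weight = 9 + 9 = 18.
y: (9·141 + 9·44) / 18 = 1665 / 18 ≈ 92.50

y ≈ 92.5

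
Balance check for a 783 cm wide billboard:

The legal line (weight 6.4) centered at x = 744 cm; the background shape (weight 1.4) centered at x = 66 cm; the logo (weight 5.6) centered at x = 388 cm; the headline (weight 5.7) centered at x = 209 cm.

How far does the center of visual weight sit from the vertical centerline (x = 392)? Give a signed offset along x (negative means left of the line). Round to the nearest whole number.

Total weight = 6.4 + 1.4 + 5.6 + 5.7 = 19.1.
x-moment: 6.4·744 + 1.4·66 + 5.6·388 + 5.7·209 = 8218.1; centroid 8218.1/19.1 ≈ 430.27.
Difference: 430.27 − 392 ≈ 38.27.

≈ 38 cm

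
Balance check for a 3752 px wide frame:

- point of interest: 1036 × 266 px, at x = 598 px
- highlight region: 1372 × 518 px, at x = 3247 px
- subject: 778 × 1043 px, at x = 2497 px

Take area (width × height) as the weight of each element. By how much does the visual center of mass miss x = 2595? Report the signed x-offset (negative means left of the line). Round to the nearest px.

≈ -93 px

Areas → weights: point of interest 1036·266 = 275576, highlight region 1372·518 = 710696, subject 778·1043 = 811454; Σw = 1797726.
x: (275576·598 + 710696·3247 + 811454·2497) / 1797726 = 4498624998 / 1797726 ≈ 2502.40
Difference: 2502.40 − 2595 ≈ -92.60.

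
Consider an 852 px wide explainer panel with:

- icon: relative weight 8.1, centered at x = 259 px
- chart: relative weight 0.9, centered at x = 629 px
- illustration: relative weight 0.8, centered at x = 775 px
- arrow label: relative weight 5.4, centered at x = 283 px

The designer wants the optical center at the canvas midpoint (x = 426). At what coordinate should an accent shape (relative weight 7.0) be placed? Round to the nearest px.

x ≈ 664

After adding the accent shape, total weight = 8.1 + 0.9 + 0.8 + 5.4 + 7.0 = 22.2.
x: need Σw·x = 22.2·426 = 9457.2. Existing = 8.1·259 + 0.9·629 + 0.8·775 + 5.4·283 = 4812.2. Remainder 4645.0 / 7.0 ≈ 663.57.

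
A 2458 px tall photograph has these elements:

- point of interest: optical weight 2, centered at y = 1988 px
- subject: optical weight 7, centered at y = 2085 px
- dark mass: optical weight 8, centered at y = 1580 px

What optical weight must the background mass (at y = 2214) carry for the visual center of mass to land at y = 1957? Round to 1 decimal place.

w ≈ 8.0

Known weights sum to 2 + 7 + 8 = 17; their moment is 2·1988 + 7·2085 + 8·1580 = 31211.
For the centroid to hit 1957: (31211 + w·2214) / (17 + w) = 1957.
So w = (1957·17 − 31211)/(2214 − 1957) = 2058/257 ≈ 8.01.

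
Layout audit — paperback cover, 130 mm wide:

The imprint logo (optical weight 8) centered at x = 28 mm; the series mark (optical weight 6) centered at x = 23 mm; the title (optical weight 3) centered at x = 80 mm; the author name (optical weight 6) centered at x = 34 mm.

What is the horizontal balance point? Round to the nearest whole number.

x ≈ 35

Weights sum to 8 + 6 + 3 + 6 = 23.
Σw·x = 8·28 + 6·23 + 3·80 + 6·34 = 806, so x̄ = 806/23 ≈ 35.04.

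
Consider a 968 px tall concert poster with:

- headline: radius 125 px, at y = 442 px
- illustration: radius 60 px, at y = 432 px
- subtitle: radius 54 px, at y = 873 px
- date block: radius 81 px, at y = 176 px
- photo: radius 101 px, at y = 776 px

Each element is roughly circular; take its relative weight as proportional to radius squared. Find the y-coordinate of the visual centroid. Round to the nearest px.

y ≈ 516

r² weights: headline 125² = 15625, illustration 60² = 3600, subtitle 54² = 2916, date block 81² = 6561, photo 101² = 10201. Total = 38903.
y: (15625·442 + 3600·432 + 2916·873 + 6561·176 + 10201·776) / 38903 = 20077830 / 38903 ≈ 516.10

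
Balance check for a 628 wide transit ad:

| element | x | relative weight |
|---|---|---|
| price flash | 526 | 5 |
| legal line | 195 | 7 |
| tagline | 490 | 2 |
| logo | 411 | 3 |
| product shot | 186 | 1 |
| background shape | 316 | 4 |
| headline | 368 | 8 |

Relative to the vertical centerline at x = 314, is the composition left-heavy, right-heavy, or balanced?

right-heavy

Total weight = 5 + 7 + 2 + 3 + 1 + 4 + 8 = 30.
Σw·x = 10602; x̄ = 10602/30 ≈ 353.40.
Since 353.4 is right of 314, the composition reads right-heavy.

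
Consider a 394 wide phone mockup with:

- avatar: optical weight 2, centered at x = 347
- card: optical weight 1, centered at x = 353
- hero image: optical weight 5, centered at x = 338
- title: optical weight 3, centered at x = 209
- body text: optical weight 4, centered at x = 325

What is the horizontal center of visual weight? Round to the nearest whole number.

x ≈ 311

Total weight = 2 + 1 + 5 + 3 + 4 = 15.
x: (2·347 + 1·353 + 5·338 + 3·209 + 4·325) / 15 = 4664 / 15 ≈ 310.93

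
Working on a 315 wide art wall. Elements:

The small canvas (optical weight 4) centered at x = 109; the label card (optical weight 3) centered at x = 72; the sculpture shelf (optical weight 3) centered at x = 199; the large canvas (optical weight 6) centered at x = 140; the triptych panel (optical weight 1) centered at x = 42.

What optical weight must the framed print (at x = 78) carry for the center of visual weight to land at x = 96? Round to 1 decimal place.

Existing Σw = 17 (4 + 3 + 3 + 6 + 1); existing moment 4·109 + 3·72 + 3·199 + 6·140 + 1·42 = 2131.
Balance at x = 96 requires (2131 + w·78) / (17 + w) = 96.
Solving: w = (96·17 − 2131) / (78 − 96) = -499 / -18 ≈ 27.72.

w ≈ 27.7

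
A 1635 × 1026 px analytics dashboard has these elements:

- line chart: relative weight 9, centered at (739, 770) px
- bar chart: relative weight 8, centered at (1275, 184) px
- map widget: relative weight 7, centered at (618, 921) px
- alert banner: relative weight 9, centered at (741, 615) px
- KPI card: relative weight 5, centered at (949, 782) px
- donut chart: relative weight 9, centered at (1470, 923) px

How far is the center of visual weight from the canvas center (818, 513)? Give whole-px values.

Σw = 9 + 8 + 7 + 9 + 5 + 9 = 47.
Σw·x = 45821; x̄ = 45821/47 ≈ 974.91.
y: moment 32601 / weight 47 ≈ 693.64
Relative to (818, 513): Δ = (156.91, 180.64); |Δ| = √(156.91² + 180.64²) ≈ 239.27.

≈ 239 px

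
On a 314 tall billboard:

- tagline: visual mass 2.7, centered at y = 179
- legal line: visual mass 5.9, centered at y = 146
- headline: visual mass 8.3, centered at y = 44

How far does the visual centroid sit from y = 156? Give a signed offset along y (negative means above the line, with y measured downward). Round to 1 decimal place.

Weights sum to 2.7 + 5.9 + 8.3 = 16.9.
y: (2.7·179 + 5.9·146 + 8.3·44) / 16.9 = 1709.9 / 16.9 ≈ 101.18
Against y = 156, that's 101.18 − 156 = -54.82.

≈ -54.8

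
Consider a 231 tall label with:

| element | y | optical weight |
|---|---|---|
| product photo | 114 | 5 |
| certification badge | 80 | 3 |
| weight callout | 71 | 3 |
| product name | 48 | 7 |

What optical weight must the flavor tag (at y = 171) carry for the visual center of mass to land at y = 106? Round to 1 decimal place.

w ≈ 8.4

Fixed elements: Σw = 5 + 3 + 3 + 7 = 18, Σw·y = 5·114 + 3·80 + 3·71 + 7·48 = 1359.
Balance at y = 106 requires (1359 + w·171) / (18 + w) = 106.
So w = (106·18 − 1359)/(171 − 106) = 549/65 ≈ 8.45.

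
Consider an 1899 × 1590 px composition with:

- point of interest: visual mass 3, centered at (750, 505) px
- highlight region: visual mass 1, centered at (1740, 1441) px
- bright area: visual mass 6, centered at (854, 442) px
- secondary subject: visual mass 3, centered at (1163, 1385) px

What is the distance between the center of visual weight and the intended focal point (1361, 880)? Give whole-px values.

≈ 412 px

Σw = 3 + 1 + 6 + 3 = 13.
Σw·x = 3·750 + 1·1740 + 6·854 + 3·1163 = 12603, so x̄ = 12603/13 ≈ 969.46.
Σw·y = 3·505 + 1·1441 + 6·442 + 3·1385 = 9763, so ȳ = 9763/13 ≈ 751.00.
Relative to (1361, 880): Δ = (-391.54, -129.00); |Δ| = √(-391.54² + -129.00²) ≈ 412.24.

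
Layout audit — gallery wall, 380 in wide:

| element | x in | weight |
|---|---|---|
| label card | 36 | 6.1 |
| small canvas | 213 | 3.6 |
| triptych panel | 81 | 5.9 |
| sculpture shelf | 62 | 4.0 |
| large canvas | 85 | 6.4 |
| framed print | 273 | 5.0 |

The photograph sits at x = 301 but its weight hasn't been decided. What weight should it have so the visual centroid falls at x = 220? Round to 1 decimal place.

Fixed elements: Σw = 6.1 + 3.6 + 5.9 + 4.0 + 6.4 + 5.0 = 31.0, Σw·x = 6.1·36 + 3.6·213 + 5.9·81 + 4.0·62 + 6.4·85 + 5.0·273 = 3621.3.
Set Σw·x/Σw = 220: (3621.3 + 301w) = 220·(31.0 + w).
Rearranging, w·(301 − 220) = 220·31.0 − 3621.3 = 3198.7, so w ≈ 3198.7/81 = 39.49.

w ≈ 39.5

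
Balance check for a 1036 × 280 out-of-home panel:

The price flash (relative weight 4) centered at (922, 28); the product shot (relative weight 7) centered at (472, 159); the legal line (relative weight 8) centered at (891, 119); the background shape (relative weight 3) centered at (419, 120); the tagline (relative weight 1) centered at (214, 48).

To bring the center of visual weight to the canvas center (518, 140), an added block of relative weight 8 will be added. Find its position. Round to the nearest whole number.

(58, 219)

After adding the added block, total weight = 4 + 7 + 8 + 3 + 1 + 8 = 31.
x: need Σw·x = 31·518 = 16058. Existing = 4·922 + 7·472 + 8·891 + 3·419 + 1·214 = 15591. Remainder 467 / 8 ≈ 58.38.
y: need Σw·y = 31·140 = 4340. Existing = 4·28 + 7·159 + 8·119 + 3·120 + 1·48 = 2585. Remainder 1755 / 8 ≈ 219.38.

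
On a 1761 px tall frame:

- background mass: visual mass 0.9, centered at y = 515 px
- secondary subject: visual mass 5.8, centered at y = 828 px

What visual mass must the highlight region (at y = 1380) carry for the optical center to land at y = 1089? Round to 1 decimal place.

w ≈ 7.0

Fixed elements: Σw = 0.9 + 5.8 = 6.7, Σw·y = 0.9·515 + 5.8·828 = 5265.9.
For the centroid to hit 1089: (5265.9 + w·1380) / (6.7 + w) = 1089.
Rearranging, w·(1380 − 1089) = 1089·6.7 − 5265.9 = 2030.4, so w ≈ 2030.4/291 = 6.98.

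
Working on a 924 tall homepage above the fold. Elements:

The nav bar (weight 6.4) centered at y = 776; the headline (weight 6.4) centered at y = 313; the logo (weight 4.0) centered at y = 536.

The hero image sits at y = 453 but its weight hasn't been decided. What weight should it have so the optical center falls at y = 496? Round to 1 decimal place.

Fixed elements: Σw = 6.4 + 6.4 + 4.0 = 16.8, Σw·y = 6.4·776 + 6.4·313 + 4.0·536 = 9113.6.
Balance at y = 496 requires (9113.6 + w·453) / (16.8 + w) = 496.
Rearranging, w·(453 − 496) = 496·16.8 − 9113.6 = -780.8, so w ≈ -780.8/-43 = 18.16.

w ≈ 18.2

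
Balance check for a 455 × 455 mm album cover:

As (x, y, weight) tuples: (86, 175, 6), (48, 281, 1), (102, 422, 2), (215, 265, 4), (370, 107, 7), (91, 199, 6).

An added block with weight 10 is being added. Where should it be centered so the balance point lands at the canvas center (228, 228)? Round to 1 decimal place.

(344.4, 303.0)

With the added block, Σw becomes 6 + 1 + 2 + 4 + 7 + 6 + 10 = 36.
x: need Σw·x = 36·228 = 8208. Existing = 6·86 + 1·48 + 2·102 + 4·215 + 7·370 + 6·91 = 4764. Remainder 3444 / 10 ≈ 344.40.
y: need Σw·y = 36·228 = 8208. Existing = 6·175 + 1·281 + 2·422 + 4·265 + 7·107 + 6·199 = 5178. Remainder 3030 / 10 ≈ 303.00.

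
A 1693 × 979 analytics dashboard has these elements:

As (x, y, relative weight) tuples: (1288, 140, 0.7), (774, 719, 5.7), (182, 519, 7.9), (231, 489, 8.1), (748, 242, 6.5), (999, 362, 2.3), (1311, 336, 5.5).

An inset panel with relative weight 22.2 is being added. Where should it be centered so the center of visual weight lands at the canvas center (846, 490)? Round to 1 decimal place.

After adding the inset panel, total weight = 0.7 + 5.7 + 7.9 + 8.1 + 6.5 + 2.3 + 5.5 + 22.2 = 58.9.
x: need Σw·x = 58.9·846 = 49829.4. Existing = 0.7·1288 + 5.7·774 + 7.9·182 + 8.1·231 + 6.5·748 + 2.3·999 + 5.5·1311 = 22992.5. Remainder 26836.9 / 22.2 ≈ 1208.87.
y: need Σw·y = 58.9·490 = 28861.0. Existing = 0.7·140 + 5.7·719 + 7.9·519 + 8.1·489 + 6.5·242 + 2.3·362 + 5.5·336 = 16510.9. Remainder 12350.1 / 22.2 ≈ 556.31.

(1208.9, 556.3)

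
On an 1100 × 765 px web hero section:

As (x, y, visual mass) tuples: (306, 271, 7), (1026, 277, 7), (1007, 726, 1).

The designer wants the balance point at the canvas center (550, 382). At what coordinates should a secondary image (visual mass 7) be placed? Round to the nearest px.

New total weight: (7 + 7 + 1) + 7 = 22.
x: target moment 22×550 = 12100; current 7·306 + 7·1026 + 1·1007 = 10331; the secondary image supplies 1769, so x = 1769/7 ≈ 252.71.
y: target moment 22×382 = 8404; current 7·271 + 7·277 + 1·726 = 4562; the secondary image supplies 3842, so y = 3842/7 ≈ 548.86.

(253, 549)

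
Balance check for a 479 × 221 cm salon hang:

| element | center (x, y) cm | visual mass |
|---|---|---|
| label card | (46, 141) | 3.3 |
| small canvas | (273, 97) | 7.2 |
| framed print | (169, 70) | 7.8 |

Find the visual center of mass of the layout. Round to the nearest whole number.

Total weight = 3.3 + 7.2 + 7.8 = 18.3.
x: (3.3·46 + 7.2·273 + 7.8·169) / 18.3 = 3435.6 / 18.3 ≈ 187.74
y: (3.3·141 + 7.2·97 + 7.8·70) / 18.3 = 1709.7 / 18.3 ≈ 93.43

(188, 93)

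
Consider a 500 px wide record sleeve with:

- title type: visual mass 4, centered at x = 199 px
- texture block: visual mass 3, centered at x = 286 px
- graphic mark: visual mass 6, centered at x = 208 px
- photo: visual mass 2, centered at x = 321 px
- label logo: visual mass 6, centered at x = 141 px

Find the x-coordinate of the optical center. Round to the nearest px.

Total weight = 4 + 3 + 6 + 2 + 6 = 21.
Σw·x = 4·199 + 3·286 + 6·208 + 2·321 + 6·141 = 4390, so x̄ = 4390/21 ≈ 209.05.

x ≈ 209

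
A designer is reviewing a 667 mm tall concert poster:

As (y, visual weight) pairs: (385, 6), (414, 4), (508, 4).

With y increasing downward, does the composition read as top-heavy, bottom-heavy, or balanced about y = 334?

Total weight = 6 + 4 + 4 = 14.
y-moment: 6·385 + 4·414 + 4·508 = 5998; centroid 5998/14 ≈ 428.43.
Since 428.4 is below (larger y than) 334, the composition reads bottom-heavy.

bottom-heavy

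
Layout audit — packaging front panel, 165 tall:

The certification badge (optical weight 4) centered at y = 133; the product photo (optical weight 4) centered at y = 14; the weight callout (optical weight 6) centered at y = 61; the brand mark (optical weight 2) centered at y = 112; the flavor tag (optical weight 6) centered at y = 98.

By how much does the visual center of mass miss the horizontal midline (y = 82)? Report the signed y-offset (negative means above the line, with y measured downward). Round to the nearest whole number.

Weights sum to 4 + 4 + 6 + 2 + 6 = 22.
Σw·y = 4·133 + 4·14 + 6·61 + 2·112 + 6·98 = 1766, so ȳ = 1766/22 ≈ 80.27.
Difference: 80.27 − 82 ≈ -1.73.

≈ -2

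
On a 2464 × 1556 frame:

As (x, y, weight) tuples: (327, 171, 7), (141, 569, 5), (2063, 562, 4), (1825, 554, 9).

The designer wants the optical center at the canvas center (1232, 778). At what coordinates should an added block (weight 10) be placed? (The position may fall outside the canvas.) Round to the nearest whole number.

After adding the added block, total weight = 7 + 5 + 4 + 9 + 10 = 35.
x: need Σw·x = 35·1232 = 43120. Existing = 7·327 + 5·141 + 4·2063 + 9·1825 = 27671. Remainder 15449 / 10 ≈ 1544.90.
y: need Σw·y = 35·778 = 27230. Existing = 7·171 + 5·569 + 4·562 + 9·554 = 11276. Remainder 15954 / 10 ≈ 1595.40.

(1545, 1595)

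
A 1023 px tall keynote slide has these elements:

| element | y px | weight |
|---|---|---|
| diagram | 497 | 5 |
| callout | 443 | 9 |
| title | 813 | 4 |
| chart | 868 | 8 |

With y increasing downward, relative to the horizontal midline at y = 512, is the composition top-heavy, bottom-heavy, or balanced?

Total weight = 5 + 9 + 4 + 8 = 26.
y: (5·497 + 9·443 + 4·813 + 8·868) / 26 = 16668 / 26 ≈ 641.08
641.1 lies below (larger y than) the midline 512, so the layout is bottom-heavy.

bottom-heavy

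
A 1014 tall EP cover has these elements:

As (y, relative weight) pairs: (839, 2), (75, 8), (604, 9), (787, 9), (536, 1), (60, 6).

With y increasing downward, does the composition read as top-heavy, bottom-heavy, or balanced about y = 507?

Weights sum to 2 + 8 + 9 + 9 + 1 + 6 = 35.
y: moment 15693 / weight 35 ≈ 448.37
448.4 vs midline 507 → top-heavy.

top-heavy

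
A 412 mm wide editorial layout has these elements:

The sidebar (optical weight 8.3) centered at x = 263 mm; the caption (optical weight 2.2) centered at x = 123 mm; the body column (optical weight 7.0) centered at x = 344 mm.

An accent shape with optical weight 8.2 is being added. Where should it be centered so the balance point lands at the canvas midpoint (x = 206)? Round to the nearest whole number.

x ≈ 53

After adding the accent shape, total weight = 8.3 + 2.2 + 7.0 + 8.2 = 25.7.
x: need Σw·x = 25.7·206 = 5294.2. Existing = 8.3·263 + 2.2·123 + 7.0·344 = 4861.5. Remainder 432.7 / 8.2 ≈ 52.77.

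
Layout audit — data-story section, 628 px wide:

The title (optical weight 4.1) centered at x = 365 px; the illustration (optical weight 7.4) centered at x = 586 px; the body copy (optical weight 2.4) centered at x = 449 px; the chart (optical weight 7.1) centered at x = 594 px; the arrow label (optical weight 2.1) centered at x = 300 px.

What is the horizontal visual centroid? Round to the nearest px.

x ≈ 509

Total weight = 4.1 + 7.4 + 2.4 + 7.1 + 2.1 = 23.1.
Σw·x = 4.1·365 + 7.4·586 + 2.4·449 + 7.1·594 + 2.1·300 = 11757.9, so x̄ = 11757.9/23.1 ≈ 509.00.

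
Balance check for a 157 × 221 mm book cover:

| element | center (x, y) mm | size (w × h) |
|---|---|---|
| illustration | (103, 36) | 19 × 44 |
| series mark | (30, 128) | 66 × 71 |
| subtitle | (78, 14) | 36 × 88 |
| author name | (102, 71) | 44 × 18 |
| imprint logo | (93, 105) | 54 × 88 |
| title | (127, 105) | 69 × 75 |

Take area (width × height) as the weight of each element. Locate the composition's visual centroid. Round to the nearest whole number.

Taking area as weight: illustration 19·44 = 836, series mark 66·71 = 4686, subtitle 36·88 = 3168, author name 44·18 = 792, imprint logo 54·88 = 4752, title 69·75 = 5175. Sum 19409.
Σw·x = 1653737; x̄ = 1653737/19409 ≈ 85.20.
Σw·y = 1772823; ȳ = 1772823/19409 ≈ 91.34.

(85, 91)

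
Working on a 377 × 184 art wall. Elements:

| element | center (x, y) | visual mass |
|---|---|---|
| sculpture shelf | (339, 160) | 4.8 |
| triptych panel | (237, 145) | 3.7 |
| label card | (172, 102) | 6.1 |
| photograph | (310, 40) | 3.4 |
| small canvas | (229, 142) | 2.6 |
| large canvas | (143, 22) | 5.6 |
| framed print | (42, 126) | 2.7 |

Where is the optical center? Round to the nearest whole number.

Σw = 4.8 + 3.7 + 6.1 + 3.4 + 2.6 + 5.6 + 2.7 = 28.9.
x: moment 6116.9 / weight 28.9 ≈ 211.66
y: moment 2895.3 / weight 28.9 ≈ 100.18

(212, 100)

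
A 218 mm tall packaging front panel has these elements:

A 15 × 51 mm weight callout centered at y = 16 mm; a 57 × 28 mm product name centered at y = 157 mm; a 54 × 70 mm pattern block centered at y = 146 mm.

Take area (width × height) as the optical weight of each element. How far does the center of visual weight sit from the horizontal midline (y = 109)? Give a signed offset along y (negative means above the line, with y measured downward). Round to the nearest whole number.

≈ 24 mm

Taking area as weight: weight callout 15·51 = 765, product name 57·28 = 1596, pattern block 54·70 = 3780. Sum 6141.
y-moment: 765·16 + 1596·157 + 3780·146 = 814692; centroid 814692/6141 ≈ 132.66.
Difference: 132.66 − 109 ≈ 23.66.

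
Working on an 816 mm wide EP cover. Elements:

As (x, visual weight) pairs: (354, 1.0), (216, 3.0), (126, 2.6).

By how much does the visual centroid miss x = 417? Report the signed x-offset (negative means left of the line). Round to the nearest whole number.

Total weight = 1.0 + 3.0 + 2.6 = 6.6.
Σw·x = 1.0·354 + 3.0·216 + 2.6·126 = 1329.6, so x̄ = 1329.6/6.6 ≈ 201.45.
Offset from x = 417: 201.45 − 417 ≈ -215.55.

≈ -216 mm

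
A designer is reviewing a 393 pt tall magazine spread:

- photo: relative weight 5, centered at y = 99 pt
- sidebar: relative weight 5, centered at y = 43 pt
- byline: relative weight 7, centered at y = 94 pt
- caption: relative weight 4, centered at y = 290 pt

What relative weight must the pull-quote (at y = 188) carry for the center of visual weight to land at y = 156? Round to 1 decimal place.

Existing Σw = 21 (5 + 5 + 7 + 4); existing moment 5·99 + 5·43 + 7·94 + 4·290 = 2528.
Balance at y = 156 requires (2528 + w·188) / (21 + w) = 156.
Solving: w = (156·21 − 2528) / (188 − 156) = 748 / 32 ≈ 23.38.

w ≈ 23.4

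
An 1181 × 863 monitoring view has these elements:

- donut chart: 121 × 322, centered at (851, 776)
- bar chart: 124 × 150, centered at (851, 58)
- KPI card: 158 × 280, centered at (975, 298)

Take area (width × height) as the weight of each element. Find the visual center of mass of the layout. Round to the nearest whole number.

Areas: donut chart 121·322 = 38962, bar chart 124·150 = 18600, KPI card 158·280 = 44240. Total weight = 101802.
x: (38962·851 + 18600·851 + 44240·975) / 101802 = 92119262 / 101802 ≈ 904.89
y: (38962·776 + 18600·58 + 44240·298) / 101802 = 44496832 / 101802 ≈ 437.09

(905, 437)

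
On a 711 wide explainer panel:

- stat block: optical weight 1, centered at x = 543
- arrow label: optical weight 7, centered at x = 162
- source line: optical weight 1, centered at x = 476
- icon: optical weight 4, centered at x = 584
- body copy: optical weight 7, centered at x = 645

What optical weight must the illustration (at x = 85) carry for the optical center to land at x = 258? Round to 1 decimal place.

Fixed elements: Σw = 1 + 7 + 1 + 4 + 7 = 20, Σw·x = 1·543 + 7·162 + 1·476 + 4·584 + 7·645 = 9004.
Balance at x = 258 requires (9004 + w·85) / (20 + w) = 258.
Solving: w = (258·20 − 9004) / (85 − 258) = -3844 / -173 ≈ 22.22.

w ≈ 22.2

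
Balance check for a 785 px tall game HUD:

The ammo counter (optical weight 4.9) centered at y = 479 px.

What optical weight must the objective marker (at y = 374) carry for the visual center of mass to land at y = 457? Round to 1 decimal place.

Known: weight 4.9 with moment 4.9·479 = 2347.1.
For the centroid to hit 457: (2347.1 + w·374) / (4.9 + w) = 457.
Rearranging, w·(374 − 457) = 457·4.9 − 2347.1 = -107.8, so w ≈ -107.8/-83 = 1.30.

w ≈ 1.3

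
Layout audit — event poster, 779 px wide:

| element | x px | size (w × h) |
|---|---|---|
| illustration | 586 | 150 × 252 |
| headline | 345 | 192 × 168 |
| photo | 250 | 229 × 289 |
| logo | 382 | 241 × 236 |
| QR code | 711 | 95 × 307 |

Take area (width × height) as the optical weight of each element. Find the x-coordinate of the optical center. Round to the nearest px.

Areas → weights: illustration 150·252 = 37800, headline 192·168 = 32256, photo 229·289 = 66181, logo 241·236 = 56876, QR code 95·307 = 29165; Σw = 222278.
x-moment: 37800·586 + 32256·345 + 66181·250 + 56876·382 + 29165·711 = 92287317; centroid 92287317/222278 ≈ 415.19.

x ≈ 415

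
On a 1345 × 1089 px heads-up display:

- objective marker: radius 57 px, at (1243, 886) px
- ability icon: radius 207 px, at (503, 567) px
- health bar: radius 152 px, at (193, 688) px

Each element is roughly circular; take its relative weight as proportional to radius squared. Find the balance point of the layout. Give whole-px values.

r² weights: objective marker 57² = 3249, ability icon 207² = 42849, health bar 152² = 23104. Total = 69202.
x-moment: 3249·1243 + 42849·503 + 23104·193 = 30050626; centroid 30050626/69202 ≈ 434.25.
y-moment: 3249·886 + 42849·567 + 23104·688 = 43069549; centroid 43069549/69202 ≈ 622.37.

(434, 622)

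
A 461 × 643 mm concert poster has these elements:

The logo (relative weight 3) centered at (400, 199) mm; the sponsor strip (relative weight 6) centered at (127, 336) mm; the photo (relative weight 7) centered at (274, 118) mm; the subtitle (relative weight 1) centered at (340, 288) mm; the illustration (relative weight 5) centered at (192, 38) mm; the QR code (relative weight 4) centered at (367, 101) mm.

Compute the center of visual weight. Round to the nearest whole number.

(256, 166)

Σw = 3 + 6 + 7 + 1 + 5 + 4 = 26.
x: moment 6648 / weight 26 ≈ 255.69
Σw·y = 4321; ȳ = 4321/26 ≈ 166.19.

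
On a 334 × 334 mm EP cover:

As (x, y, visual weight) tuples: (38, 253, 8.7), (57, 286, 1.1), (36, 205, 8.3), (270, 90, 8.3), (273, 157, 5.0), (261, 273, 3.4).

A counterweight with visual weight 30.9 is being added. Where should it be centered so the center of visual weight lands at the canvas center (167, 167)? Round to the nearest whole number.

(187, 139)

After adding the counterweight, total weight = 8.7 + 1.1 + 8.3 + 8.3 + 5.0 + 3.4 + 30.9 = 65.7.
x: target moment 65.7×167 = 10971.9; current 8.7·38 + 1.1·57 + 8.3·36 + 8.3·270 + 5.0·273 + 3.4·261 = 5185.5; the counterweight supplies 5786.4, so x = 5786.4/30.9 ≈ 187.26.
y: target moment 65.7×167 = 10971.9; current 8.7·253 + 1.1·286 + 8.3·205 + 8.3·90 + 5.0·157 + 3.4·273 = 6677.4; the counterweight supplies 4294.5, so y = 4294.5/30.9 ≈ 138.98.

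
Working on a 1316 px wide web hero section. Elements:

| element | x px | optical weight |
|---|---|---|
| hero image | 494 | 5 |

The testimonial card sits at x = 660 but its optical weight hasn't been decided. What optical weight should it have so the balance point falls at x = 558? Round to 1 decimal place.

Known: weight 5 with moment 5·494 = 2470.
Set Σw·x/Σw = 558: (2470 + 660w) = 558·(5 + w).
Rearranging, w·(660 − 558) = 558·5 − 2470 = 320, so w ≈ 320/102 = 3.14.

w ≈ 3.1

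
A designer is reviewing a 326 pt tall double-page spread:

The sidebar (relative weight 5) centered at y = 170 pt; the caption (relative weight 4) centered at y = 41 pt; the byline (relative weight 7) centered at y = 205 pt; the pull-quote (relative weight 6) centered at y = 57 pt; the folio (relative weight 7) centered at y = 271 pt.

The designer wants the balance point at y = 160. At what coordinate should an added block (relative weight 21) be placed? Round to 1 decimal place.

y ≈ 157.7

New total weight: (5 + 4 + 7 + 6 + 7) + 21 = 50.
Along y: (4688 + 21·y) / 50 = 160 (existing moment 5·170 + 4·41 + 7·205 + 6·57 + 7·271 = 4688) ⇒ y = (8000 − 4688) / 21 ≈ 157.71.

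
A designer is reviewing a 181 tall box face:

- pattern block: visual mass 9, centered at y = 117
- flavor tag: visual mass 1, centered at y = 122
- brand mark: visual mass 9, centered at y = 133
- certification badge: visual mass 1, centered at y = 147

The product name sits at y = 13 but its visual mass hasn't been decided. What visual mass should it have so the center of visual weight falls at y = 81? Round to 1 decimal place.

w ≈ 13.2

Known weights sum to 9 + 1 + 9 + 1 = 20; their moment is 9·117 + 1·122 + 9·133 + 1·147 = 2519.
For the centroid to hit 81: (2519 + w·13) / (20 + w) = 81.
So w = (81·20 − 2519)/(13 − 81) = -899/-68 ≈ 13.22.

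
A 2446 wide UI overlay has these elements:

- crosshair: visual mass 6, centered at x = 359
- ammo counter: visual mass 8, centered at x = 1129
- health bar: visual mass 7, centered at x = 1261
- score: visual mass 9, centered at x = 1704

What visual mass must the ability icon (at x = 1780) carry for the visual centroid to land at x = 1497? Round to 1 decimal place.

w ≈ 33.8

Fixed elements: Σw = 6 + 8 + 7 + 9 = 30, Σw·x = 6·359 + 8·1129 + 7·1261 + 9·1704 = 35349.
For the centroid to hit 1497: (35349 + w·1780) / (30 + w) = 1497.
Rearranging, w·(1780 − 1497) = 1497·30 − 35349 = 9561, so w ≈ 9561/283 = 33.78.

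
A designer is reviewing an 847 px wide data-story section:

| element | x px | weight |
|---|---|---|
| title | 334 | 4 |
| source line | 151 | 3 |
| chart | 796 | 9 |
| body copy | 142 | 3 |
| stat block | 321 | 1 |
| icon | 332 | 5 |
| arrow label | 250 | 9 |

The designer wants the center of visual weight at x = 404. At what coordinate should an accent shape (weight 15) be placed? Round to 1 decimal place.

x ≈ 412.4

With the accent shape, Σw becomes 4 + 3 + 9 + 3 + 1 + 5 + 9 + 15 = 49.
Along x: (13610 + 15·x) / 49 = 404 (existing moment 4·334 + 3·151 + 9·796 + 3·142 + 1·321 + 5·332 + 9·250 = 13610) ⇒ x = (19796 − 13610) / 15 ≈ 412.40.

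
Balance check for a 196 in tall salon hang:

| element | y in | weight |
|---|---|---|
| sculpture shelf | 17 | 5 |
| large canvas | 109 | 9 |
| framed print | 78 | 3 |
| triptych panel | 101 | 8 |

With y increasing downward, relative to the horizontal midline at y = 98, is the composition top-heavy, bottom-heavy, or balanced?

Weights sum to 5 + 9 + 3 + 8 = 25.
y-moment: 5·17 + 9·109 + 3·78 + 8·101 = 2108; centroid 2108/25 ≈ 84.32.
84.3 lies above (smaller y than) the midline 98, so the layout is top-heavy.

top-heavy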